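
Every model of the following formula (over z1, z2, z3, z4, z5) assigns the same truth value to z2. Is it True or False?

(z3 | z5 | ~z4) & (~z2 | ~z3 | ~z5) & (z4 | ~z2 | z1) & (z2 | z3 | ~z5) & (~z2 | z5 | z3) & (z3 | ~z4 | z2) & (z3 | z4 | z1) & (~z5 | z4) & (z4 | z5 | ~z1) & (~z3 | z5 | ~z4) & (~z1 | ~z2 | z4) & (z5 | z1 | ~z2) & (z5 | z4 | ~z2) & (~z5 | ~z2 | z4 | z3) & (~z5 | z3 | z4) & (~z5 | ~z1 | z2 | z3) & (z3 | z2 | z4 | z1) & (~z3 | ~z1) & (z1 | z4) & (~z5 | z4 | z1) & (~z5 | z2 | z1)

True

Suppose z2 = 0.
Suppose z3 = 1.
From the singleton clause (~z1), z1 = 0.
From the singleton clause (z4), z4 = 1.
From the singleton clause (z5), z5 = 1.
Now (~z5) is unsatisfied and unit — conflict.
Undo z3 and try z3 = 0.
From the singleton clause (~z5), z5 = 0.
From the singleton clause (~z4), z4 = 0.
From the singleton clause (z1), z1 = 1.
Now (~z1) is unsatisfied and unit — conflict.
Neither z3 = 1 nor z3 = 0 works.
So every satisfying assignment has z2 = True.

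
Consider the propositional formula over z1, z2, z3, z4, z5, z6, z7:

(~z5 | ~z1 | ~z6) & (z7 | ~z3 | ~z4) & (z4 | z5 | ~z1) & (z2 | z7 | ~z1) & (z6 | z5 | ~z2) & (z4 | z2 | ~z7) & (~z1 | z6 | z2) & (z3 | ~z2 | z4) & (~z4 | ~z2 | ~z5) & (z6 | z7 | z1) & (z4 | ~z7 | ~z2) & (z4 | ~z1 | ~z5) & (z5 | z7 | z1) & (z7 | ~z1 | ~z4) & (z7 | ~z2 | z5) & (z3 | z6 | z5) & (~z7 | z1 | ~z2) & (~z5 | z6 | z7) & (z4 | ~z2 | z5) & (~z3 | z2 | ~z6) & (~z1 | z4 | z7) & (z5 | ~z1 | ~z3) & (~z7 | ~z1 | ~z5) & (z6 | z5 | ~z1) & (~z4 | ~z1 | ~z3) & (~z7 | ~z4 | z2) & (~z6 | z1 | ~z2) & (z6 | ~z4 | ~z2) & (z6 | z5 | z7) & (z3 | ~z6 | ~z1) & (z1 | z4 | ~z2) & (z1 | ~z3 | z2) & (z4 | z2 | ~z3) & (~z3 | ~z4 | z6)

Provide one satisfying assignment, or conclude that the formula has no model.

z1: 0, z2: 0, z3: 0, z4: 0, z5: 1, z6: 1, z7: 0

Case z5 = 1:
Case z1 = 0:
Case z4 = 0:
From the singleton clause (~z2), z2 = 0.
From the singleton clause (~z7), z7 = 0.
From the singleton clause (z6), z6 = 1.
From the singleton clause (~z3), z3 = 0.
All clauses are satisfied.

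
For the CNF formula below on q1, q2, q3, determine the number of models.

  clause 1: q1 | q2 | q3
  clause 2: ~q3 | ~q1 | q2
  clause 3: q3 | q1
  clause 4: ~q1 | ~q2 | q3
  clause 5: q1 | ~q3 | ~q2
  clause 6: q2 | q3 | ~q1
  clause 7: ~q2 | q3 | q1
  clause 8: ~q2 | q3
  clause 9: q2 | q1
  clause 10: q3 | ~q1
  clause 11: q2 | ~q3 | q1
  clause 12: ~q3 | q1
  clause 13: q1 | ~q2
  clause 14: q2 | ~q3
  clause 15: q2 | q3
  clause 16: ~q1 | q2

1

There are 2^3 = 8 truth assignments over (q1, q2, q3).
Check each against the 16 clauses (columns in the order q1, q2, q3):
  F F F  ✗ fails (q1 | q2 | q3)
  F F T  ✗ fails (q2 | q1)
  F T F  ✗ fails (q3 | q1)
  F T T  ✗ fails (q1 | ~q3 | ~q2)
  T F F  ✗ fails (q2 | q3 | ~q1)
  T F T  ✗ fails (~q3 | ~q1 | q2)
  T T F  ✗ fails (~q1 | ~q2 | q3)
  T T T  ✓ satisfies all
1 of the 8 rows is a model.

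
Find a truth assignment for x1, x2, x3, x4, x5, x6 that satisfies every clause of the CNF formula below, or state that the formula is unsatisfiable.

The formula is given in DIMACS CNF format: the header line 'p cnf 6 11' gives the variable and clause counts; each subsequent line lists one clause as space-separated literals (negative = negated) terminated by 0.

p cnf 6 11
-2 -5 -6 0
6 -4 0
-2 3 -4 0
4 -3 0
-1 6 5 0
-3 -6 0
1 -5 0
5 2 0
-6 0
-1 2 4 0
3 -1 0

From the singleton clause (¬x6), x6 = False.
From the singleton clause (¬x4), x4 = False.
From the singleton clause (¬x3), x3 = False.
From the singleton clause (¬x1), x1 = False.
From the singleton clause (¬x5), x5 = False.
From the singleton clause (x2), x2 = True.
This assignment satisfies each clause.

x1=False,  x2=True,  x3=False,  x4=False,  x5=False,  x6=False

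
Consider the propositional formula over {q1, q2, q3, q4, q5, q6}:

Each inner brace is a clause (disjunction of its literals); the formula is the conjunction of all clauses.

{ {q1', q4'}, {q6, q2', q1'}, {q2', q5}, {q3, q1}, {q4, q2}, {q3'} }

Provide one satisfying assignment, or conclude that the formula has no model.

q1=1,  q2=1,  q3=0,  q4=0,  q5=1,  q6=1

From the singleton clause (q3'), q3 = 0.
From the singleton clause (q1), q1 = 1.
From the singleton clause (q4'), q4 = 0.
From the singleton clause (q2), q2 = 1.
From the singleton clause (q6), q6 = 1.
From the singleton clause (q5), q5 = 1.
All clauses are satisfied.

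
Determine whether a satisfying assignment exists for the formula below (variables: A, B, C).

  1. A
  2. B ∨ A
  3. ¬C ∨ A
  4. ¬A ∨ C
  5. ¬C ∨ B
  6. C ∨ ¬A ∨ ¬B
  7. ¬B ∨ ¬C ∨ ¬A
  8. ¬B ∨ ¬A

Unit clause (A) forces A = True.
Unit clause (C) forces C = True.
Unit clause (B) forces B = True.
That conflicts with the unit clause (¬B).
No assignment satisfies every clause.

Unsatisfiable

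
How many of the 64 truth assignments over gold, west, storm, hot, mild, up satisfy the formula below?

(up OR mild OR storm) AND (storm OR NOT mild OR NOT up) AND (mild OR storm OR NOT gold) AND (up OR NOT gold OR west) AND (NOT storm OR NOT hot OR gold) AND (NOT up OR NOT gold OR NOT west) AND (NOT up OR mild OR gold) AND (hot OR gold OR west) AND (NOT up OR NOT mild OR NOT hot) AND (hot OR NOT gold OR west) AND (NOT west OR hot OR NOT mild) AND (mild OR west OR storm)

8

There are 2^6 = 64 truth assignments over (gold, west, storm, hot, mild, up).
Split on west. With west = true, the clauses containing west are satisfied and NOT west drops from the rest; 6 of the 2^5 = 32 assignments to the other variables satisfy what remains.
With west = false, by the same count on the reduced clause set, 2 assignments work.
(One model: gold=F, west=F, storm=F, hot=T, mild=T, up=F.)
Total: 6 + 2 = 8.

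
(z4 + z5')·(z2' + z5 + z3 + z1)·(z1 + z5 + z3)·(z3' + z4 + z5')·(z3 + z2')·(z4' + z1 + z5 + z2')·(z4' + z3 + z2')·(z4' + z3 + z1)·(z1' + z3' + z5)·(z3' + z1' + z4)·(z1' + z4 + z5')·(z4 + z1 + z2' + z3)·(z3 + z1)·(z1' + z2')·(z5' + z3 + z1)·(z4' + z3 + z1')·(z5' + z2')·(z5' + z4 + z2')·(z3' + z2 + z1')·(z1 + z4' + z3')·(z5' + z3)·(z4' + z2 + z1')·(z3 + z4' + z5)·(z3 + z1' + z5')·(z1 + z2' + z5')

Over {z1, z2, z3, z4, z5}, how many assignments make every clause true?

There are 2^5 = 32 truth assignments over (z1, z2, z3, z4, z5).
Split on z2. With z2 = 1, the clauses containing z2 are satisfied and z2' drops from the rest; 1 of the 2^4 = 16 assignments to the other variables satisfy what remains.
With z2 = 0, by the same count on the reduced clause set, 2 assignments work.
(One model: z1=F, z2=F, z3=T, z4=F, z5=F.)
Total: 1 + 2 = 3.

3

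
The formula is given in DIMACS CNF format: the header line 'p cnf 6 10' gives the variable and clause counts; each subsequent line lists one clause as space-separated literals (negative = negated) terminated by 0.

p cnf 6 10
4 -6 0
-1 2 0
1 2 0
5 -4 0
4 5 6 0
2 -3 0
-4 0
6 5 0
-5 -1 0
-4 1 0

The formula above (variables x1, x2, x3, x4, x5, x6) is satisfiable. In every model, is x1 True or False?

Suppose x1 = True.
(x2) alone gives x2 = True.
(¬x4) alone gives x4 = False.
(¬x6) alone gives x6 = False.
(x5) alone gives x5 = True.
Now (¬x5) is unsatisfied and unit — conflict.
So every satisfying assignment has x1 = False.

False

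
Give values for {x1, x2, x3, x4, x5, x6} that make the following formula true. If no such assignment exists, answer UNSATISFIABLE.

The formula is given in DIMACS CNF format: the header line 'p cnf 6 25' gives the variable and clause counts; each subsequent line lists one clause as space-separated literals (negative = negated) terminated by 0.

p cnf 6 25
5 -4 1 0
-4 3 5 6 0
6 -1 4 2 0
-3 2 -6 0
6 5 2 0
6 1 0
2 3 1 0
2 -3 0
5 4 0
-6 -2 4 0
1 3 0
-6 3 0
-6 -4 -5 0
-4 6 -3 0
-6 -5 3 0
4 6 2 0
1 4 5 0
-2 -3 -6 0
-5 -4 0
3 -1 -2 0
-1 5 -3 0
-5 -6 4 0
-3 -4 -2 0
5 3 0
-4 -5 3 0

x1=True; x2=True; x3=True; x4=False; x5=True; x6=False

Case x6 = False:
The clause (x1) is unit, so x1 = True.
Case x4 = False:
The clause (x2) is unit, so x2 = True.
The clause (x5) is unit, so x5 = True.
The clause (x3) is unit, so x3 = True.
This assignment satisfies each clause.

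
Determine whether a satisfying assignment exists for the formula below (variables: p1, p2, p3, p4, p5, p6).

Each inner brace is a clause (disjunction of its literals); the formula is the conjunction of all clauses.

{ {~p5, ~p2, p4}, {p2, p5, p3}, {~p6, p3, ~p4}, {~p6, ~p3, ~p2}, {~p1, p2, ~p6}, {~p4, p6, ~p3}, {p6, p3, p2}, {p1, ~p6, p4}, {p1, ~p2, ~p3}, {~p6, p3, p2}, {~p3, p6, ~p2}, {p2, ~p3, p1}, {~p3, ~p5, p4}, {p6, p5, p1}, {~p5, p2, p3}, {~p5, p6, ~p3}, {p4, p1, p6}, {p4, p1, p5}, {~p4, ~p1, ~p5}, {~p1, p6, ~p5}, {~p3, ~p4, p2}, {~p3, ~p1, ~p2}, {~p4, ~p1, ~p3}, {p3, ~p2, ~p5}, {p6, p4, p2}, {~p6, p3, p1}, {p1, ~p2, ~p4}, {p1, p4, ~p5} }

Satisfiable

Branch on p5: set p5 = 0.
Branch on p2: set p2 = 1.
Branch on p6: set p6 = 1.
Unit clause (~p3) forces p3 = 0.
Unit clause (~p4) forces p4 = 0.
Unit clause (p1) forces p1 = 1.
This assignment satisfies each clause.
A satisfying assignment: p1=1,  p2=1,  p3=0,  p4=0,  p5=0,  p6=1.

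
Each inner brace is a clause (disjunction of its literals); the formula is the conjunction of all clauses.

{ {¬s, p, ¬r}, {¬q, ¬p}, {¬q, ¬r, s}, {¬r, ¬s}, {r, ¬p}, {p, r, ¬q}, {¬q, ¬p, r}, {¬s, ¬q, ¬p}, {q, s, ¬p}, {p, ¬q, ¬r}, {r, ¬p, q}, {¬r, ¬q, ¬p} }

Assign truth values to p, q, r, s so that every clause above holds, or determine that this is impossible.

Suppose q = False.
Suppose r = False.
From the singleton clause (¬p), p = False.
Every clause is now satisfied; s is unconstrained.

p: False,  q: False,  r: False,  s: False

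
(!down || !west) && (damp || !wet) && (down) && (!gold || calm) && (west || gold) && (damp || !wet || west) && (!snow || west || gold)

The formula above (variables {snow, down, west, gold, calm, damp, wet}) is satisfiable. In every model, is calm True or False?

Suppose calm = false.
(down) alone gives down = true.
(!west) alone gives west = false.
(!gold) alone gives gold = false.
Now (gold) is unsatisfied and unit — conflict.
So every satisfying assignment has calm = True.

True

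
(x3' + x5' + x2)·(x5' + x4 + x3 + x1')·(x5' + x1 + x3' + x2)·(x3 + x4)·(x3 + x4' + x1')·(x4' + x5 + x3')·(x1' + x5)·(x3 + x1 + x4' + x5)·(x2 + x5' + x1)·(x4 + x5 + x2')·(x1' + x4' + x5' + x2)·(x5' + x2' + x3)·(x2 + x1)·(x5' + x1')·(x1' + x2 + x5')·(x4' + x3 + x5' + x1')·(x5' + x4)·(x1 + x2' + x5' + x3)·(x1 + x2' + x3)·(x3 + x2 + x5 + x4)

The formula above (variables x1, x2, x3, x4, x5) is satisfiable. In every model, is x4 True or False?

True

Suppose x4 = 0.
Unit clause (x3) forces x3 = 1.
Unit clause (x5') forces x5 = 0.
Unit clause (x1') forces x1 = 0.
Unit clause (x2') forces x2 = 0.
Now (x2) is unsatisfied and unit — conflict.
So every satisfying assignment has x4 = True.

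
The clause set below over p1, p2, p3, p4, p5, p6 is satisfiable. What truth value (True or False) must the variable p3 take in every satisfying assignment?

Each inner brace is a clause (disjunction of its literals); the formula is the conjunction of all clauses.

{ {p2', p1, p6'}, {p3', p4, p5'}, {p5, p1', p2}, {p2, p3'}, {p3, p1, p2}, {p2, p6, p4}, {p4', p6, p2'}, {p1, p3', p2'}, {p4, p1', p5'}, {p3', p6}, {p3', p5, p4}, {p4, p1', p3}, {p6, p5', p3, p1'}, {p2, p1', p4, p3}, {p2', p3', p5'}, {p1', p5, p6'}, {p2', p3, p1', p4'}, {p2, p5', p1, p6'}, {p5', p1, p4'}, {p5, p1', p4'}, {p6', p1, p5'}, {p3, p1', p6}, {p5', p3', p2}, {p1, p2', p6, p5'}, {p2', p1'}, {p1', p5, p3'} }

False

Suppose p3 = 1.
From the singleton clause (p2), p2 = 1.
From the singleton clause (p1), p1 = 1.
Now (p1') is unsatisfied and unit — conflict.
So every satisfying assignment has p3 = False.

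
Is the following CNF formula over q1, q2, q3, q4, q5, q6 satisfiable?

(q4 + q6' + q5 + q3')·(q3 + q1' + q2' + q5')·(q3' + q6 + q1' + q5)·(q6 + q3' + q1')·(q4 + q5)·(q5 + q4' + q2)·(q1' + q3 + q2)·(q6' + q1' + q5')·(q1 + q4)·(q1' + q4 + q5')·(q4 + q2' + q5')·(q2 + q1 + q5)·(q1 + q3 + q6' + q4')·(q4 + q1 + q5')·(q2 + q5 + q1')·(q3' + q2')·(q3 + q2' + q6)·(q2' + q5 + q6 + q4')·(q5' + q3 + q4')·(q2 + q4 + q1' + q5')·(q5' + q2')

Satisfiable

Try q4 = 1.
Try q5 = 1.
The clause (q3) is unit, so q3 = 1.
The clause (q2') is unit, so q2 = 0.
Try q6 = 1.
The clause (q1') is unit, so q1 = 0.
Every clause now holds.
A satisfying assignment: q1=0,  q2=0,  q3=1,  q4=1,  q5=1,  q6=1.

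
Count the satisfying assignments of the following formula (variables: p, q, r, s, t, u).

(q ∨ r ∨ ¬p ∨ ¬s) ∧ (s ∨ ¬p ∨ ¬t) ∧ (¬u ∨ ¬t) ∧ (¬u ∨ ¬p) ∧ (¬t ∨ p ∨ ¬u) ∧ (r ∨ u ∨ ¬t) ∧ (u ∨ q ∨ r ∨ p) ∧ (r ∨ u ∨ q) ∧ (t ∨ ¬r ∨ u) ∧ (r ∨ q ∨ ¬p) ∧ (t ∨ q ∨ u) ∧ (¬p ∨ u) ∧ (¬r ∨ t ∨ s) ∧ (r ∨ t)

6

There are 2^6 = 64 truth assignments over (p, q, r, s, t, u).
Split on q. With q = True, the clauses containing q are satisfied and ¬q drops from the rest; 3 of the 2^5 = 32 assignments to the other variables satisfy what remains.
With q = False, by the same count on the reduced clause set, 3 assignments work.
(One model: p=F, q=F, r=T, s=F, t=T, u=F.)
Total: 3 + 3 = 6.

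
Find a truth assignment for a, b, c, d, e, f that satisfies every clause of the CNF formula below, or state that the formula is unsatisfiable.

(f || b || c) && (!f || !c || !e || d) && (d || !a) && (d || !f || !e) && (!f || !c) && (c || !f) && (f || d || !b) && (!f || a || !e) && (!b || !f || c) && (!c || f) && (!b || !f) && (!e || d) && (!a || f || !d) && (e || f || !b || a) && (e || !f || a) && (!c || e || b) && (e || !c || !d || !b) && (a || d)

a ↦ false, b ↦ true, c ↦ false, d ↦ true, e ↦ true, f ↦ false

Try d = true.
Try f = false.
From the singleton clause (!c), c = false.
From the singleton clause (b), b = true.
From the singleton clause (!a), a = false.
From the singleton clause (e), e = true.
This assignment satisfies each clause.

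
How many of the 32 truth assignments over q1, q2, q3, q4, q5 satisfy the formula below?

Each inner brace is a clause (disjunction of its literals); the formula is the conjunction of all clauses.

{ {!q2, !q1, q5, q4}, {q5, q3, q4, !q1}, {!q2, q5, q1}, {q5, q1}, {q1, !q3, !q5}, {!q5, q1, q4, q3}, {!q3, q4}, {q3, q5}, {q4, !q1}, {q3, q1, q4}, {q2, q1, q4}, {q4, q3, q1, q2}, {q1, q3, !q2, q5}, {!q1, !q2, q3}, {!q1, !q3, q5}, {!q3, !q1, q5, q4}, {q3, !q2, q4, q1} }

There are 2^5 = 32 truth assignments over (q1, q2, q3, q4, q5).
Split on q5. With q5 = true, the clauses containing q5 are satisfied and !q5 drops from the rest; 5 of the 2^4 = 16 assignments to the other variables satisfy what remains.
With q5 = false, by the same count on the reduced clause set, 0 assignments work.
Total: 5 + 0 = 5.

5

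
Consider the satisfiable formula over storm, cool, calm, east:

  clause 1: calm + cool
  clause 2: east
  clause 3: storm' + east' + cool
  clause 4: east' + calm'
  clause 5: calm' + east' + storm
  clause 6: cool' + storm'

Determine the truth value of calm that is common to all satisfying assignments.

False

Suppose calm = 1.
From the singleton clause (east), east = 1.
Now (east') is unsatisfied and unit — conflict.
So every satisfying assignment has calm = False.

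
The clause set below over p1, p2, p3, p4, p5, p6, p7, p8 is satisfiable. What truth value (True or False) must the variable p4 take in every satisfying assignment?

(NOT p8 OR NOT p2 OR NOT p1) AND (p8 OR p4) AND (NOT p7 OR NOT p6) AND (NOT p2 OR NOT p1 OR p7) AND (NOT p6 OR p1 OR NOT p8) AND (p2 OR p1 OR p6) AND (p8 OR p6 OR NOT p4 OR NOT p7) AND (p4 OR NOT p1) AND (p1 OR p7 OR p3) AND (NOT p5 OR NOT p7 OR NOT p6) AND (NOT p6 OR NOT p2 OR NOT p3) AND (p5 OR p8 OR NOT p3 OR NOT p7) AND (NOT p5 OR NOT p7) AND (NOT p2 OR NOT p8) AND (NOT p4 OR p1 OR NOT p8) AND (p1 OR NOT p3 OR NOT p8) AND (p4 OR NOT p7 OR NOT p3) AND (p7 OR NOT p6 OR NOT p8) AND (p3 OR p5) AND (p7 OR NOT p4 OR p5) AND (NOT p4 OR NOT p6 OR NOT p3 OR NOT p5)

True

Suppose p4 = false.
The clause (p8) is unit, so p8 = true.
The clause (NOT p1) is unit, so p1 = false.
The clause (NOT p6) is unit, so p6 = false.
The clause (p2) is unit, so p2 = true.
That conflicts with the unit clause (NOT p2).
So every satisfying assignment has p4 = True.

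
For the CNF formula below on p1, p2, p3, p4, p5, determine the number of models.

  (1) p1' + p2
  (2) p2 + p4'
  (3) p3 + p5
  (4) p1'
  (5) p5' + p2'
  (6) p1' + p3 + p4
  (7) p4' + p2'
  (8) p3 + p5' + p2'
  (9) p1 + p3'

There are 2^5 = 32 truth assignments over (p1, p2, p3, p4, p5).
Split on p2. With p2 = 1, the clauses containing p2 are satisfied and p2' drops from the rest; 0 of the 2^4 = 16 assignments to the other variables satisfy what remains.
With p2 = 0, by the same count on the reduced clause set, 1 assignment works.
(One model: p1=F, p2=F, p3=F, p4=F, p5=T.)
Total: 0 + 1 = 1.

1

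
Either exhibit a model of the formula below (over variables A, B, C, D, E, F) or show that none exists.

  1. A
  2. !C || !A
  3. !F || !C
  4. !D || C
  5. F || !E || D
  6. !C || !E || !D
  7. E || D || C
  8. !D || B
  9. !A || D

The clause (A) is unit, so A = true.
The clause (!C) is unit, so C = false.
The clause (!D) is unit, so D = false.
But (D) is also a unit clause — contradiction.

UNSATISFIABLE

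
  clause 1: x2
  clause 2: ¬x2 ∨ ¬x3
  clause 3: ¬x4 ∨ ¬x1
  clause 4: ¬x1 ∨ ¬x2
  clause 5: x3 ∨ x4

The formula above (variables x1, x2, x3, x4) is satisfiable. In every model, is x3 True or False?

Suppose x3 = True.
From the singleton clause (x2), x2 = True.
Now (¬x2) is unsatisfied and unit — conflict.
So every satisfying assignment has x3 = False.

False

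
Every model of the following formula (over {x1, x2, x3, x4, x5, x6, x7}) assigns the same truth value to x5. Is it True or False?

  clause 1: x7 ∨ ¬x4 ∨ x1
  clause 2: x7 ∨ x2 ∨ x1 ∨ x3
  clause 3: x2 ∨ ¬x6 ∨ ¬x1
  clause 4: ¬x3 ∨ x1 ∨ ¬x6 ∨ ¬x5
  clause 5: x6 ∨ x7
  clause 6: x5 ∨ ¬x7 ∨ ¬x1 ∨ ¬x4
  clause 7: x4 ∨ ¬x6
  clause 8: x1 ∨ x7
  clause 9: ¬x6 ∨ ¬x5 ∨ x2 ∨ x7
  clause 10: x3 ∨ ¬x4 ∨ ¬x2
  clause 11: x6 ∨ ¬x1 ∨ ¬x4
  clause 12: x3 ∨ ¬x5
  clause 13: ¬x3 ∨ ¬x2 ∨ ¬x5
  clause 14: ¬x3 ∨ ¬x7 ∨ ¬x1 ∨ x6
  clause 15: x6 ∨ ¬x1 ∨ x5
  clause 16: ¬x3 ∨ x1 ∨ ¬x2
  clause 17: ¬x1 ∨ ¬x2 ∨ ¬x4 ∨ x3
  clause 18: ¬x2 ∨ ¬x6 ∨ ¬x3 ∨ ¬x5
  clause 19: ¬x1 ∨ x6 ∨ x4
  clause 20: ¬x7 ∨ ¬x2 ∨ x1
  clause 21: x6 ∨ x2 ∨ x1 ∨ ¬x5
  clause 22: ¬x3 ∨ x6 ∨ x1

False

Suppose x5 = True.
From the singleton clause (x3), x3 = True.
From the singleton clause (¬x2), x2 = False.
Branch on x6: set x6 = False.
From the singleton clause (x7), x7 = True.
From the singleton clause (¬x1), x1 = False.
That conflicts with the unit clause (x1).
That branch fails; take x6 = True instead.
From the singleton clause (¬x1), x1 = False.
That conflicts with the unit clause (x1).
Either choice for x6 ends in contradiction.
So every satisfying assignment has x5 = False.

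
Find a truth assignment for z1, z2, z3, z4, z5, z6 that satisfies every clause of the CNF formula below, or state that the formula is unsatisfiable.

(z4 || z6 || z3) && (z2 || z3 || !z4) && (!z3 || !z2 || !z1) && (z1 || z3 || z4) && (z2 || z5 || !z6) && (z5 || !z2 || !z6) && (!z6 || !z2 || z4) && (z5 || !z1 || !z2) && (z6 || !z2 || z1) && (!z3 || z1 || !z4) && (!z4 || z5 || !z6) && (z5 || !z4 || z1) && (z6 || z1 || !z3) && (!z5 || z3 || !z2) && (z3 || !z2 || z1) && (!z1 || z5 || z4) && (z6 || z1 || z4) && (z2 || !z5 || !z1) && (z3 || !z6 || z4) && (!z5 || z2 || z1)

z1: true; z2: false; z3: true; z4: true; z5: false; z6: false

Try z4 = true.
Try z2 = false.
The clause (z3) is unit, so z3 = true.
The clause (z1) is unit, so z1 = true.
The clause (!z5) is unit, so z5 = false.
The clause (!z6) is unit, so z6 = false.
This assignment satisfies each clause.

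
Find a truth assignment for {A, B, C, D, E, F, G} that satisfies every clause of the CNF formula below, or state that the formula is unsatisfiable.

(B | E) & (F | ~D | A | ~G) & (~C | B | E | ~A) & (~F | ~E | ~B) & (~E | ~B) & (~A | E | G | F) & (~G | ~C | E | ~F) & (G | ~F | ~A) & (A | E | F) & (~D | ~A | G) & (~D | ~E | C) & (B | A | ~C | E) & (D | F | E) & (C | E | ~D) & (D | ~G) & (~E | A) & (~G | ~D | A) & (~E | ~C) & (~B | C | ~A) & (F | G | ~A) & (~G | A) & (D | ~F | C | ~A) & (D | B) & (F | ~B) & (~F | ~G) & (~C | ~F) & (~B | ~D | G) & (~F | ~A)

A: 0, B: 1, C: 0, D: 0, E: 0, F: 1, G: 0

Branch on B: set B = 1.
The clause (~E) is unit, so E = 0.
The clause (F) is unit, so F = 1.
The clause (~G) is unit, so G = 0.
The clause (~A) is unit, so A = 0.
The clause (~C) is unit, so C = 0.
The clause (~D) is unit, so D = 0.
This assignment satisfies each clause.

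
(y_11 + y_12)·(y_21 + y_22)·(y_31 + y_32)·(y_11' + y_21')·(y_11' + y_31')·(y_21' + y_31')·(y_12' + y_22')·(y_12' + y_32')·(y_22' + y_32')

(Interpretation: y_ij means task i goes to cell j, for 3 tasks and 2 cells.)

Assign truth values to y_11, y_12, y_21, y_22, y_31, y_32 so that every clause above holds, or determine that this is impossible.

UNSATISFIABLE

Branch on y_11: set y_11 = 1.
(y_21') alone gives y_21 = 0.
(y_22) alone gives y_22 = 1.
(y_31') alone gives y_31 = 0.
(y_32) alone gives y_32 = 1.
But (y_32') is also a unit clause — contradiction.
So y_11 must be the other value — set y_11 = 0.
(y_12) alone gives y_12 = 1.
(y_22') alone gives y_22 = 0.
(y_21) alone gives y_21 = 1.
(y_31') alone gives y_31 = 0.
(y_32) alone gives y_32 = 1.
But (y_32') is also a unit clause — contradiction.
Both values of y_11 lead to a conflict.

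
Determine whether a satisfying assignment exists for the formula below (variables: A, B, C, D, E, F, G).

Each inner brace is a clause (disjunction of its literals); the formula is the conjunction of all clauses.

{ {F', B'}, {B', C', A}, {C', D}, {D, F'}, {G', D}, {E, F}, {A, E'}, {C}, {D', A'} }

Yes, satisfiable

From the singleton clause (C), C = 1.
From the singleton clause (D), D = 1.
From the singleton clause (A'), A = 0.
From the singleton clause (B'), B = 0.
From the singleton clause (E'), E = 0.
From the singleton clause (F), F = 1.
Every clause is now satisfied; G is unconstrained.
A satisfying assignment: A ↦ 0; B ↦ 0; C ↦ 1; D ↦ 1; E ↦ 0; F ↦ 1; G ↦ 1.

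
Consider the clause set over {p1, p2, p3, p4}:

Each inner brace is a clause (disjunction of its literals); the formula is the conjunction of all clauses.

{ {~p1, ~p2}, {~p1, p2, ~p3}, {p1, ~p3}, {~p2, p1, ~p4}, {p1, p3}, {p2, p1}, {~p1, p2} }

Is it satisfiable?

Suppose p1 = 0.
(~p3) alone gives p3 = 0.
Now (p3) is unsatisfied and unit — conflict.
Backtrack on p1: now try p1 = 1.
(~p2) alone gives p2 = 0.
Now (p2) is unsatisfied and unit — conflict.
Neither p1 = 1 nor p1 = 0 works.
No assignment satisfies every clause.

No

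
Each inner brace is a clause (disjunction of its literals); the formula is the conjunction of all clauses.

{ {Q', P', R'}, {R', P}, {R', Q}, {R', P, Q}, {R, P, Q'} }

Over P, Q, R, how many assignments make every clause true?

There are 2^3 = 8 truth assignments over (P, Q, R).
Check each against the 5 clauses (columns in the order P, Q, R):
  F F F  ✓ satisfies all
  F F T  ✗ fails (R' + P)
  F T F  ✗ fails (R + P + Q')
  F T T  ✗ fails (R' + P)
  T F F  ✓ satisfies all
  T F T  ✗ fails (R' + Q)
  T T F  ✓ satisfies all
  T T T  ✗ fails (Q' + P' + R')
3 of the 8 rows are models.

3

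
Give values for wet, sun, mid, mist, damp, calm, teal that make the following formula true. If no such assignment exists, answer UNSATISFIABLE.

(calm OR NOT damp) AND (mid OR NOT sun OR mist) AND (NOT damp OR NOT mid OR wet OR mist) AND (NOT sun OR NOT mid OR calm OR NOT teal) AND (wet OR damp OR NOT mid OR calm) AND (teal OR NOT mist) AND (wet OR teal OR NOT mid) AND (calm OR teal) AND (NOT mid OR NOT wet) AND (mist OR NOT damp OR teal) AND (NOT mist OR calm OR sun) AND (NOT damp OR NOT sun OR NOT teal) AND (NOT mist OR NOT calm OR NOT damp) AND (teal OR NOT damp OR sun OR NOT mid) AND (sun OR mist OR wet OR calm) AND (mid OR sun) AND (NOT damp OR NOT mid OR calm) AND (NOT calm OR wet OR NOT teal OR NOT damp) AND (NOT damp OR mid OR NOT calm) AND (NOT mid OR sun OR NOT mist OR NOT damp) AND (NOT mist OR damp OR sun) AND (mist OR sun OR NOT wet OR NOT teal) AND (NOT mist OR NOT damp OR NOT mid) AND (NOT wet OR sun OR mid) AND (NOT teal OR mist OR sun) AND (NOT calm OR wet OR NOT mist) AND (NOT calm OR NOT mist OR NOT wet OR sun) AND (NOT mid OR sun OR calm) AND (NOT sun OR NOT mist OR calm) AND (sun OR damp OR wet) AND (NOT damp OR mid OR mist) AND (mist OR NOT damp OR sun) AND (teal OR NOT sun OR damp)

Suppose calm = true.
Suppose teal = true.
Suppose mid = false.
From the singleton clause (sun), sun = true.
From the singleton clause (mist), mist = true.
From the singleton clause (NOT damp), damp = false.
From the singleton clause (wet), wet = true.
All clauses are satisfied.

wet=true; sun=true; mid=false; mist=true; damp=false; calm=true; teal=true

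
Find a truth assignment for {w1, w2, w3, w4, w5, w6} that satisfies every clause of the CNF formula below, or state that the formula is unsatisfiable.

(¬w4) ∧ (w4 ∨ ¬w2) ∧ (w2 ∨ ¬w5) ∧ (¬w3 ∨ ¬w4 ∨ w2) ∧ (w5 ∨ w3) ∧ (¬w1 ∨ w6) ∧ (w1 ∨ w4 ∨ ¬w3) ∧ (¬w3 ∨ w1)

(¬w4) alone gives w4 = False.
(¬w2) alone gives w2 = False.
(¬w5) alone gives w5 = False.
(w3) alone gives w3 = True.
(w1) alone gives w1 = True.
(w6) alone gives w6 = True.
All clauses are satisfied.

w1 ↦ True,  w2 ↦ False,  w3 ↦ True,  w4 ↦ False,  w5 ↦ False,  w6 ↦ True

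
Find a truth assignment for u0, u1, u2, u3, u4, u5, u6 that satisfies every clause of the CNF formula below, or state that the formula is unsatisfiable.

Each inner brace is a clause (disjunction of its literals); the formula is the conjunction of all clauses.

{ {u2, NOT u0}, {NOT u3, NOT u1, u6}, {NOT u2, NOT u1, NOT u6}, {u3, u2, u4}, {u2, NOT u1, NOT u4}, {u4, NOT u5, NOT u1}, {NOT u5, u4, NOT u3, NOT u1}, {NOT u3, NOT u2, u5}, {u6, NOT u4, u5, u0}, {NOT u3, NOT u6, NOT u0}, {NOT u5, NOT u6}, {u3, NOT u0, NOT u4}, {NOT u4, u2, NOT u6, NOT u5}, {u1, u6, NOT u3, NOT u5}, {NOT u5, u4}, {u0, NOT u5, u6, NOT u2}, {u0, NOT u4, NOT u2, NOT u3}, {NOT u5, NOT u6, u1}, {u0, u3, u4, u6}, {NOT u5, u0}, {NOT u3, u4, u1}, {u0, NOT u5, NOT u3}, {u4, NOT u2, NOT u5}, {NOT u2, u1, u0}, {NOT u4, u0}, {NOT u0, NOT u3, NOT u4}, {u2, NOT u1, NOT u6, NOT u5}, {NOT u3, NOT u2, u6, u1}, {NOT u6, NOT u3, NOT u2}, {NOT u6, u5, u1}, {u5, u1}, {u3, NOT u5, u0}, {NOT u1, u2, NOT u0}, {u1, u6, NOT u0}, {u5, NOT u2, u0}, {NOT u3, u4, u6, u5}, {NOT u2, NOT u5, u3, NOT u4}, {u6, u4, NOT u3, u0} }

Branch on u2: set u2 = true.
Branch on u1: set u1 = true.
From the singleton clause (NOT u6), u6 = false.
From the singleton clause (NOT u3), u3 = false.
Branch on u4: set u4 = false.
From the singleton clause (NOT u5), u5 = false.
From the singleton clause (u0), u0 = true.
This assignment satisfies each clause.

u0: true, u1: true, u2: true, u3: false, u4: false, u5: false, u6: false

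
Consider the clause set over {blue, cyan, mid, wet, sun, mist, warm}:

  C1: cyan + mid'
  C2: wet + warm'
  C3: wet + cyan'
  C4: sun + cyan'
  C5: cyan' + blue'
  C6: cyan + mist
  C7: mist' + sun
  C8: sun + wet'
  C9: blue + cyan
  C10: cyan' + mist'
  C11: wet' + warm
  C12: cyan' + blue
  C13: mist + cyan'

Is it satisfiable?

Case cyan = 0:
From the singleton clause (mid'), mid = 0.
From the singleton clause (mist), mist = 1.
From the singleton clause (sun), sun = 1.
From the singleton clause (blue), blue = 1.
Case wet = 0:
From the singleton clause (warm'), warm = 0.
This assignment satisfies each clause.
A satisfying assignment: blue: 1,  cyan: 0,  mid: 0,  wet: 0,  sun: 1,  mist: 1,  warm: 0.

Satisfiable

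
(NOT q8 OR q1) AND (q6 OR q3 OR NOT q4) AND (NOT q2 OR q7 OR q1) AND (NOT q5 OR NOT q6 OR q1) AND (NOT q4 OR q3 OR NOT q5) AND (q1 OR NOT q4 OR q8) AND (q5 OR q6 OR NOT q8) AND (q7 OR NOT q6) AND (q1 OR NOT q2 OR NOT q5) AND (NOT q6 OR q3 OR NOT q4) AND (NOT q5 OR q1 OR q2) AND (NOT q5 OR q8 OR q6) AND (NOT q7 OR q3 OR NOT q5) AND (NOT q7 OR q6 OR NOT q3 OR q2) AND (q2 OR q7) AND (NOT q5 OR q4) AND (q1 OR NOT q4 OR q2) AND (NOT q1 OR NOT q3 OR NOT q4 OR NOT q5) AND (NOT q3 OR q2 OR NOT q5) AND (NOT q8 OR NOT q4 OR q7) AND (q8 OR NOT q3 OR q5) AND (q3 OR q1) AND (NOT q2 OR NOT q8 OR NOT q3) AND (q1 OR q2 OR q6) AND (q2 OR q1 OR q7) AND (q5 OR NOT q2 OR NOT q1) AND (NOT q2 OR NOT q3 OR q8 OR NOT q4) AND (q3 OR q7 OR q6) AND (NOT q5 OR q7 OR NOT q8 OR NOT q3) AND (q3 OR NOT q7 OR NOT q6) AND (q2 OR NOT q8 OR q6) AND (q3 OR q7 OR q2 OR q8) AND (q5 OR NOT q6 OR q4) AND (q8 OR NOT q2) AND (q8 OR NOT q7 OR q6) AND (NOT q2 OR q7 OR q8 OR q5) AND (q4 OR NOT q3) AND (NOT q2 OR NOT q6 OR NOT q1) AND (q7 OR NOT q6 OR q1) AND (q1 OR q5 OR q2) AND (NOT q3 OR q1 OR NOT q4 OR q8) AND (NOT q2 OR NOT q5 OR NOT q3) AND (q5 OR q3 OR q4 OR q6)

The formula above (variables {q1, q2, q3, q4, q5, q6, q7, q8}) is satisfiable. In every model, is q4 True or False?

Suppose q4 = false.
The clause (NOT q5) is unit, so q5 = false.
The clause (NOT q6) is unit, so q6 = false.
The clause (NOT q8) is unit, so q8 = false.
The clause (NOT q3) is unit, so q3 = false.
But (q3) is also a unit clause — contradiction.
So every satisfying assignment has q4 = True.

True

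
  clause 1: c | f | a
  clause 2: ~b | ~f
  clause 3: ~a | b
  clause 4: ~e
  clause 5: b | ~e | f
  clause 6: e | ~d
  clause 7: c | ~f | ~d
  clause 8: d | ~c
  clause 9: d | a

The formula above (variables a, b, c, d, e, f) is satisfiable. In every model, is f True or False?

False

Suppose f = 1.
From the singleton clause (~b), b = 0.
From the singleton clause (~a), a = 0.
From the singleton clause (~e), e = 0.
From the singleton clause (~d), d = 0.
But (d) is also a unit clause — contradiction.
So every satisfying assignment has f = False.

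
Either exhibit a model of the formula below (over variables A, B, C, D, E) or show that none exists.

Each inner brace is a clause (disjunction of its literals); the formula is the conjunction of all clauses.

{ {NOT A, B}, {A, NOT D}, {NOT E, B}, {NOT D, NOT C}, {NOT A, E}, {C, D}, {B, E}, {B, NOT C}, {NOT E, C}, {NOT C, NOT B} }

Case A = false:
(NOT D) alone gives D = false.
(C) alone gives C = true.
(B) alone gives B = true.
That conflicts with the unit clause (NOT B).
So A must be the other value — set A = true.
(B) alone gives B = true.
(E) alone gives E = true.
(C) alone gives C = true.
That conflicts with the unit clause (NOT C).
Either choice for A ends in contradiction.

UNSATISFIABLE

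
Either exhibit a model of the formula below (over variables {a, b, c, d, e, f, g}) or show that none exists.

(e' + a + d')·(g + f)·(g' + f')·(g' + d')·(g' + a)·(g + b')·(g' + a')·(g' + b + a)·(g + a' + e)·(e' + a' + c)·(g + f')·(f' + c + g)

Suppose g = 1.
The clause (f') is unit, so f = 0.
The clause (d') is unit, so d = 0.
The clause (a) is unit, so a = 1.
But (a') is also a unit clause — contradiction.
That branch fails; take g = 0 instead.
The clause (f) is unit, so f = 1.
But (f') is also a unit clause — contradiction.
Neither g = 1 nor g = 0 works.

UNSATISFIABLE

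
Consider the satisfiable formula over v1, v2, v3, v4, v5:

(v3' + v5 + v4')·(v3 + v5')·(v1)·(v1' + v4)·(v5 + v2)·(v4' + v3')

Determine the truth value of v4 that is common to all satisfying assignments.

True

Suppose v4 = 0.
Unit clause (v1) forces v1 = 1.
But (v1') is also a unit clause — contradiction.
So every satisfying assignment has v4 = True.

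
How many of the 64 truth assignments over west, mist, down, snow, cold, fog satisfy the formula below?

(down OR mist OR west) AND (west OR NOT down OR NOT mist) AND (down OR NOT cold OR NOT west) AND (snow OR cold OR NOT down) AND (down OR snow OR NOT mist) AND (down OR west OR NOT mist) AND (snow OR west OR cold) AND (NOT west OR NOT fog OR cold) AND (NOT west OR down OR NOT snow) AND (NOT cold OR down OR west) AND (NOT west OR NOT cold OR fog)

There are 2^6 = 64 truth assignments over (west, mist, down, snow, cold, fog).
Split on snow. With snow = true, the clauses containing snow are satisfied and NOT snow drops from the rest; 8 of the 2^5 = 32 assignments to the other variables satisfy what remains.
With snow = false, by the same count on the reduced clause set, 5 assignments work.
Total: 8 + 5 = 13.

13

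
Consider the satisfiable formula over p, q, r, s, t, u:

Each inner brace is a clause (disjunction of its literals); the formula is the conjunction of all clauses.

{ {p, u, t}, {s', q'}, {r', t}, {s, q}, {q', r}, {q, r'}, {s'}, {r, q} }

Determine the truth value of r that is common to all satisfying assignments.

Suppose r = 0.
(q') alone gives q = 0.
But (q) is also a unit clause — contradiction.
So every satisfying assignment has r = True.

True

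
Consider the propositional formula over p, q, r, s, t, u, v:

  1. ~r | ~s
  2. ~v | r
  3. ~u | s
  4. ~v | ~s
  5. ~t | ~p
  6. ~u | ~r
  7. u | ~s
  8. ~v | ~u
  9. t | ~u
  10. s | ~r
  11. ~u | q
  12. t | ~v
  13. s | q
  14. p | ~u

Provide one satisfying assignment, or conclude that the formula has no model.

p ↦ 1; q ↦ 1; r ↦ 0; s ↦ 0; t ↦ 0; u ↦ 0; v ↦ 0

Suppose r = 0.
Unit clause (~v) forces v = 0.
Suppose u = 0.
Unit clause (~s) forces s = 0.
Unit clause (q) forces q = 1.
Suppose t = 0.
All clauses hold; p can take either value.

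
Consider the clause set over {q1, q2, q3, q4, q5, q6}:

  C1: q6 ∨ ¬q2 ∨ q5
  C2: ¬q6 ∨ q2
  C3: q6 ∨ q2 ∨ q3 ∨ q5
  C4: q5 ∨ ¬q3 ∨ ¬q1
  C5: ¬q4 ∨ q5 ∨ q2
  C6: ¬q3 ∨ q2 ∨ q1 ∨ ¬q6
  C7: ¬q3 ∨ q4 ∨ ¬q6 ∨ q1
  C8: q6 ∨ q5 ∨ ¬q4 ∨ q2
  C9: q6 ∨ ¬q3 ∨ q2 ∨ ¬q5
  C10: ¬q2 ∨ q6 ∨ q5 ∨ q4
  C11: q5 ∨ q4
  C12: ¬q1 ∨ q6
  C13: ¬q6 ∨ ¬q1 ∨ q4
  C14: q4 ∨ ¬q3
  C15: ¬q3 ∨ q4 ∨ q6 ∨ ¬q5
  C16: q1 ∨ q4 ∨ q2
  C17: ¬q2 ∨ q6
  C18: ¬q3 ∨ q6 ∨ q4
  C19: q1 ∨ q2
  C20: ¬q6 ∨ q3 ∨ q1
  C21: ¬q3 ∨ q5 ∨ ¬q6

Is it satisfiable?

Yes

Branch on q6: set q6 = True.
From the singleton clause (q2), q2 = True.
Branch on q5: set q5 = False.
From the singleton clause (q4), q4 = True.
From the singleton clause (¬q3), q3 = False.
From the singleton clause (q1), q1 = True.
Every clause now holds.
A satisfying assignment: q1=True,  q2=True,  q3=False,  q4=True,  q5=False,  q6=True.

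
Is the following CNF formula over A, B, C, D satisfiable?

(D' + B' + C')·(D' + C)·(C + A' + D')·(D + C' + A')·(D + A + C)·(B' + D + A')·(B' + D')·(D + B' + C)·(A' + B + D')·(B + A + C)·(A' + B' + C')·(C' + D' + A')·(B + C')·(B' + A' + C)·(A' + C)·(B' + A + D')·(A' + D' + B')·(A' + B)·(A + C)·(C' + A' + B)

Yes, satisfiable

Branch on D: set D = 0.
Branch on C: set C = 1.
The clause (A') is unit, so A = 0.
The clause (B) is unit, so B = 1.
Every clause now holds.
A satisfying assignment: A=0; B=1; C=1; D=0.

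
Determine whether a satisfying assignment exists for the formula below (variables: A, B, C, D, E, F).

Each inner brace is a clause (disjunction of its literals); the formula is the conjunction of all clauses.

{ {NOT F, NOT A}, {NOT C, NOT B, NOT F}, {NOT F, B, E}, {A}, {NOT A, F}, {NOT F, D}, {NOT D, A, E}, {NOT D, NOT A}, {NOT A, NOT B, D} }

(A) alone gives A = true.
(NOT F) alone gives F = false.
Now (F) is unsatisfied and unit — conflict.
No assignment satisfies every clause.

No, unsatisfiable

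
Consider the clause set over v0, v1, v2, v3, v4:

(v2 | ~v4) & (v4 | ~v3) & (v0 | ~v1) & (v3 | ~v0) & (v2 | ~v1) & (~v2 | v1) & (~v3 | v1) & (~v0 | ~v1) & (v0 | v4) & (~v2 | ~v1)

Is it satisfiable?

No

Suppose v2 = 1.
From the singleton clause (v1), v1 = 1.
Now (~v1) is unsatisfied and unit — conflict.
So v2 must be the other value — set v2 = 0.
From the singleton clause (~v4), v4 = 0.
From the singleton clause (~v3), v3 = 0.
From the singleton clause (~v0), v0 = 0.
Now (v0) is unsatisfied and unit — conflict.
Either choice for v2 ends in contradiction.
No assignment satisfies every clause.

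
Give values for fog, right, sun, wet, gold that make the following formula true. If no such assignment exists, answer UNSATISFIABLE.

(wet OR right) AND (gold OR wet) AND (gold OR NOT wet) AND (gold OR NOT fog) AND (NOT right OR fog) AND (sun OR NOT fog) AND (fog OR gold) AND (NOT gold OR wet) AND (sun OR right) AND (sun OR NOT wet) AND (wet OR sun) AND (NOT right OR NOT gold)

Case wet = true:
From the singleton clause (gold), gold = true.
From the singleton clause (sun), sun = true.
From the singleton clause (NOT right), right = false.
No clause remains; fog is free.

fog ↦ false; right ↦ false; sun ↦ true; wet ↦ true; gold ↦ true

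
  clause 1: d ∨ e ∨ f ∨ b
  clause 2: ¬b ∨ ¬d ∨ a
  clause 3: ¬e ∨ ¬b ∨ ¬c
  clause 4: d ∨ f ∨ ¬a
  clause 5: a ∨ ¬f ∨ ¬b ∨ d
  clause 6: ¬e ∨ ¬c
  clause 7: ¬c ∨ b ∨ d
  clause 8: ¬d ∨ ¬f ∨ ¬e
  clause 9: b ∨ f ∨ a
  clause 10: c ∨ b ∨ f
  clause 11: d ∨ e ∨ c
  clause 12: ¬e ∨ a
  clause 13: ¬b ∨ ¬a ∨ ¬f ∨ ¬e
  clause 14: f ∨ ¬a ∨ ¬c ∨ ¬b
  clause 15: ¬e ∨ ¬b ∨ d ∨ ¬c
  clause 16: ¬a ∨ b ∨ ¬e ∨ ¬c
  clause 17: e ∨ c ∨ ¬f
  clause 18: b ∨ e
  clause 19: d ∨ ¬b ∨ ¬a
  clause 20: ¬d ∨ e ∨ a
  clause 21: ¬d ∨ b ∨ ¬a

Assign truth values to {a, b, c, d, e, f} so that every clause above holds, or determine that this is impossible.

Try e = False.
(b) alone gives b = True.
Try d = False.
(c) alone gives c = True.
(¬a) alone gives a = False.
(¬f) alone gives f = False.
Every clause now holds.

a=False,  b=True,  c=True,  d=False,  e=False,  f=False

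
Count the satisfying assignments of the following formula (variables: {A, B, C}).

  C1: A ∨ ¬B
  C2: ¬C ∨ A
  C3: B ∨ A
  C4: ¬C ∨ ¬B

3

There are 2^3 = 8 truth assignments over (A, B, C).
Check each against the 4 clauses (columns in the order A, B, C):
  F F F  ✗ fails (B ∨ A)
  F F T  ✗ fails (¬C ∨ A)
  F T F  ✗ fails (A ∨ ¬B)
  F T T  ✗ fails (A ∨ ¬B)
  T F F  ✓ satisfies all
  T F T  ✓ satisfies all
  T T F  ✓ satisfies all
  T T T  ✗ fails (¬C ∨ ¬B)
3 of the 8 rows are models.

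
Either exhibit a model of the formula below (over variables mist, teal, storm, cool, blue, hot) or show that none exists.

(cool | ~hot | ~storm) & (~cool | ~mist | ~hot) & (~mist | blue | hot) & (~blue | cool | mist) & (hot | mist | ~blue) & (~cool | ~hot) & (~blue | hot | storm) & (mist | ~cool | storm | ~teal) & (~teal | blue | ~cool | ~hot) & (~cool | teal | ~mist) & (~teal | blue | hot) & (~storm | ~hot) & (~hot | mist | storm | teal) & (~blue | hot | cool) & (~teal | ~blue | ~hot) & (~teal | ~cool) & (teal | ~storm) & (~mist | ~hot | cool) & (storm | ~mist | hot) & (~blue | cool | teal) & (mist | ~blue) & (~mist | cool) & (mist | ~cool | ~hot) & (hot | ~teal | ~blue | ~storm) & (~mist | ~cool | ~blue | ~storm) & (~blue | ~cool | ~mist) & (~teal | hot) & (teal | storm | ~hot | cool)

mist ↦ 0; teal ↦ 1; storm ↦ 0; cool ↦ 0; blue ↦ 0; hot ↦ 1

Try cool = 0.
Unit clause (~mist) forces mist = 0.
Unit clause (~blue) forces blue = 0.
Try hot = 1.
Unit clause (~storm) forces storm = 0.
Unit clause (teal) forces teal = 1.
Every clause now holds.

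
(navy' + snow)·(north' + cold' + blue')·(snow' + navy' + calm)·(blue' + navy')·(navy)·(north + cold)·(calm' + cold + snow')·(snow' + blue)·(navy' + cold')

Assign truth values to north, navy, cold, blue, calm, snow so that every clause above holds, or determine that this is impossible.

(navy) alone gives navy = 1.
(snow) alone gives snow = 1.
(calm) alone gives calm = 1.
(blue') alone gives blue = 0.
But (blue) is also a unit clause — contradiction.

UNSATISFIABLE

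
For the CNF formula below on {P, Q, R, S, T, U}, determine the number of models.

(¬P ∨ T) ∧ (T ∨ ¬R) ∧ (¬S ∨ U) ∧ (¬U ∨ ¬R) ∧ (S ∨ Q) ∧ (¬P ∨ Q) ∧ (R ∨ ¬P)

There are 2^6 = 64 truth assignments over (P, Q, R, S, T, U).
Split on S. With S = True, the clauses containing S are satisfied and ¬S drops from the rest; 4 of the 2^5 = 32 assignments to the other variables satisfy what remains.
With S = False, by the same count on the reduced clause set, 6 assignments work.
(One model: P=F, Q=F, R=F, S=T, T=F, U=T.)
Total: 4 + 6 = 10.

10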